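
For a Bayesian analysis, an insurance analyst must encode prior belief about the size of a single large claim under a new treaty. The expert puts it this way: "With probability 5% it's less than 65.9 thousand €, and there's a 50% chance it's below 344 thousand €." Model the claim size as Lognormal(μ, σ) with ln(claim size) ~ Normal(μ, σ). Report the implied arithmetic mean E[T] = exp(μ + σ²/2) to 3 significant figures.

If T ~ Lognormal(μ,σ) then ln T ~ Normal(μ,σ), so the p-quantile of ln T is μ + z_p·σ.
ln(65.9) = 4.188 and ln(344) = 5.841; z_{0.05} = -1.645, z_{0.5} = 0.
σ = (5.841 − 4.188)/(0 − (-1.645)) = 1.005.
μ = 4.188 − (-1.645)·1.005 = 5.841.
E[T] = exp(μ + σ²/2) = exp(5.841 + 0.5047) = 570 thousand €.

E[T] ≈ 570 thousand €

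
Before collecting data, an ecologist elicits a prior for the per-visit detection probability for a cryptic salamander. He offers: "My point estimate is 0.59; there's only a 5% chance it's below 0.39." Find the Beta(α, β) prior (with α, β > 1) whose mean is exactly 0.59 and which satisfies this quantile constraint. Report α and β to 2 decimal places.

With mean 0.59 fixed, write α = 0.59s, β = 0.41s where s = α+β.
Need P(θ < 0.39) = 0.05 under Beta(0.59s, 0.41s). Normal approximation: (q−m)/√(m(1−m)/s) ≈ z_{0.05} = -1.64, so s ≈ 0.59·0.41·(-1.64)²/(0.39−0.59)² = 16.4.
At s = 16.4: P(θ<0.39) ≈ 0.051. Adjusting to match 0.05 gives s ≈ 16.52.
So α = 0.59·16.52 ≈ 9.75, β = 0.41·16.52 ≈ 6.77.

α ≈ 9.75, β ≈ 6.77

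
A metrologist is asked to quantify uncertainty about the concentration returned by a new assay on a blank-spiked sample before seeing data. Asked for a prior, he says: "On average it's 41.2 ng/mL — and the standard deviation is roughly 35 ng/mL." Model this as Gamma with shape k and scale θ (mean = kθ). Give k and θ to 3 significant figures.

For Gamma(k, scale θ): mean = kθ, variance = kθ², so CV = 1/√k.
CV = SD/mean = 35/41.2 = 0.8495, hence k = 1/CV² = 1.39.
Then θ = mean/k = 41.2/1.39 = 29.7.

k ≈ 1.39, θ ≈ 29.7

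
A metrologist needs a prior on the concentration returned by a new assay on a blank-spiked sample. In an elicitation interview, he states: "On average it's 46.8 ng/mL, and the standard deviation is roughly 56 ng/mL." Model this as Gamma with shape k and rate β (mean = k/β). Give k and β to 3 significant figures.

For Gamma(k, rate β): mean = k/β, variance = k/β², so CV = 1/√k.
CV = SD/mean = 56/46.8 = 1.197, hence k = 1/CV² = 0.698.
Then β = k/mean = 0.698/46.8 = 0.0149.

k ≈ 0.698, β ≈ 0.0149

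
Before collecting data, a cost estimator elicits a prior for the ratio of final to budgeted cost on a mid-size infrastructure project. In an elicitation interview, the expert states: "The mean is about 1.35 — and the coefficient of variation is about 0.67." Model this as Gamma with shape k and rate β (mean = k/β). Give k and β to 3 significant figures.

k ≈ 2.23, β ≈ 1.65

For Gamma(k, rate β): mean = k/β, variance = k/β², so CV = 1/√k.
CV = 0.67, hence k = 1/CV² = 2.23.
Then β = k/mean = 2.23/1.35 = 1.65.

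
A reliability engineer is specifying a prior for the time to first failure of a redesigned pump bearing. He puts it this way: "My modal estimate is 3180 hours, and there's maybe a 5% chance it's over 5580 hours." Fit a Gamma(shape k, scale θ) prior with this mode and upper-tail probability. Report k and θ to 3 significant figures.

Gamma(k,θ) with k>1 has mode (k−1)θ, so θ = 3180/(k−1).
Need P(X < 5580) = 0.95 with θ tied to k this way. Start at k = 2, θ = 3180: P(X<5580) ≈ 0.524.
Too low — raise k to concentrate. Iterating converges to k ≈ 9.82.
Then θ = 3180/(9.82−1) ≈ 360.

k ≈ 9.82, θ ≈ 360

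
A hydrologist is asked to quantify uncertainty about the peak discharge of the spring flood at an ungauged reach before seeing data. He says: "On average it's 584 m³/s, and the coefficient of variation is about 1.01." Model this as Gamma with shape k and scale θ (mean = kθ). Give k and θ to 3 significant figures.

For Gamma(k, scale θ): mean = kθ, variance = kθ², so CV = 1/√k.
CV = 1.01, hence k = 1/CV² = 0.98.
Then θ = mean/k = 584/0.98 = 596.

k ≈ 0.98, θ ≈ 596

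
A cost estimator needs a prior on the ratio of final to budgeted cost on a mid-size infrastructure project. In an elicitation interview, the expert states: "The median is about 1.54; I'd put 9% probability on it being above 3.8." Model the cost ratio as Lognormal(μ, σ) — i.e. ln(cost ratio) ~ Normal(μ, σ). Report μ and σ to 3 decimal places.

If T ~ Lognormal(μ,σ) then ln T ~ Normal(μ,σ), so the p-quantile of ln T is μ + z_p·σ.
ln(1.54) = 0.4318 and ln(3.8) = 1.335; z_{0.5} = 0, z_{0.91} = 1.341.
σ = (1.335 − 0.4318)/(1.341 − (0)) = 0.674.
μ = 0.4318 − (0)·0.674 = 0.432.

μ ≈ 0.432, σ ≈ 0.674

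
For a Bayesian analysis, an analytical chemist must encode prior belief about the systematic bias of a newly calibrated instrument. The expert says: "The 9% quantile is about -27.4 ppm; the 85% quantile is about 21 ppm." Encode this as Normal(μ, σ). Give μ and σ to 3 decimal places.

The p-quantile of Normal(μ,σ) is μ + z_p·σ, with z_{0.09} = -1.341 and z_{0.85} = 1.036.
Eliminate σ: μ = (z₂·x₁ − z₁·x₂)/(z₂ − z₁) = (1.036·-27.4 − (-1.341)·21)/2.377 = -0.102.
Then σ = (x₂ − x₁)/(z₂ − z₁) = (21 − -27.4)/2.377 = 20.360.

μ = -0.102, σ = 20.360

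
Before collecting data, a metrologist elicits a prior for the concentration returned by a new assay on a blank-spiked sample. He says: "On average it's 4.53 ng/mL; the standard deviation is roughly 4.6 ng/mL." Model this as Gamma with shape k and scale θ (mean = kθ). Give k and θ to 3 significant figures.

k ≈ 0.97, θ ≈ 4.67

For Gamma(k, scale θ): mean = kθ, variance = kθ², so CV = 1/√k.
CV = SD/mean = 4.6/4.53 = 1.015, hence k = 1/CV² = 0.97.
Then θ = mean/k = 4.53/0.97 = 4.67.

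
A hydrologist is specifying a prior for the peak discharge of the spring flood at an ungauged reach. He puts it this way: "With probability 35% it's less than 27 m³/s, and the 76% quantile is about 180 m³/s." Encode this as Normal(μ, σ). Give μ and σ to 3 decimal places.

μ = 81.006, σ = 140.158

For Normal(μ,σ), the p-quantile is μ + z_p·σ. Here z_{0.35} = -0.3853, z_{0.76} = 0.7063.
So 27 = μ − 0.3853σ and 180 = μ + 0.7063σ.
Subtracting: σ = (180 − 27)/(0.7063 − (-0.3853)) = 140.158.
Then μ = 27 − (-0.3853)·140.158 = 81.006.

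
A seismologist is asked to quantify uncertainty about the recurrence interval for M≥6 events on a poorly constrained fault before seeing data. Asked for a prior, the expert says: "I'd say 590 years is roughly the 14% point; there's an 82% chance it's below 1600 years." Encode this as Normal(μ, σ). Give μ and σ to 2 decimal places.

μ = 1136.74, σ = 506.09

For Normal(μ,σ), the p-quantile is μ + z_p·σ. Here z_{0.14} = -1.08, z_{0.82} = 0.9154.
So 590 = μ − 1.08σ and 1600 = μ + 0.9154σ.
Subtracting: σ = (1600 − 590)/(0.9154 − (-1.08)) = 506.09.
Then μ = 590 − (-1.08)·506.09 = 1136.74.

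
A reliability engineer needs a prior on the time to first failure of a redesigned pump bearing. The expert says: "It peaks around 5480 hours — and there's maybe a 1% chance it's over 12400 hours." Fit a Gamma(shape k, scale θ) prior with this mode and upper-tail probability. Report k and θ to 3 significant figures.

k ≈ 8.19, θ ≈ 762

Gamma(k,θ) with k>1 has mode (k−1)θ, so θ = 5480/(k−1).
Need P(X < 12400) = 0.99 with θ tied to k this way. Start at k = 2, θ = 5480: P(X<12400) ≈ 0.660.
Too low — raise k to concentrate. Iterating converges to k ≈ 8.19.
Then θ = 5480/(8.19−1) ≈ 762.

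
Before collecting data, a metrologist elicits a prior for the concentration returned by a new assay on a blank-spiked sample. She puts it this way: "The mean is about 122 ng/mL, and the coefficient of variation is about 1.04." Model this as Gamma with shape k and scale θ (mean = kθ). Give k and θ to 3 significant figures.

For Gamma(k, scale θ): mean = kθ, variance = kθ², so CV = 1/√k.
CV = 1.04, hence k = 1/CV² = 0.925.
Then θ = mean/k = 122/0.925 = 132.

k ≈ 0.925, θ ≈ 132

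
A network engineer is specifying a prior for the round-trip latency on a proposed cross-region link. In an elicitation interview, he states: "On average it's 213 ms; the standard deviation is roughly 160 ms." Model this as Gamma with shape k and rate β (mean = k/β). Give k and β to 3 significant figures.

k ≈ 1.77, β ≈ 0.00832

For Gamma(k, rate β): mean = k/β, variance = k/β², so CV = 1/√k.
CV = SD/mean = 160/213 = 0.7512, hence k = 1/CV² = 1.77.
Then β = k/mean = 1.77/213 = 0.00832.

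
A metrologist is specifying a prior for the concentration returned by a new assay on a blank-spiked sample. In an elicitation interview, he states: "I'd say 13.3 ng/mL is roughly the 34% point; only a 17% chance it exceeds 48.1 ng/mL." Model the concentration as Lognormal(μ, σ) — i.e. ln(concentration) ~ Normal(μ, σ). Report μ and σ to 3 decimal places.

μ ≈ 2.976, σ ≈ 0.941

If T ~ Lognormal(μ,σ) then ln T ~ Normal(μ,σ), so the p-quantile of ln T is μ + z_p·σ.
ln(13.3) = 2.588 and ln(48.1) = 3.873; z_{0.34} = -0.4125, z_{0.83} = 0.9542.
σ = (3.873 − 2.588)/(0.9542 − (-0.4125)) = 0.941.
μ = 2.588 − (-0.4125)·0.941 = 2.976.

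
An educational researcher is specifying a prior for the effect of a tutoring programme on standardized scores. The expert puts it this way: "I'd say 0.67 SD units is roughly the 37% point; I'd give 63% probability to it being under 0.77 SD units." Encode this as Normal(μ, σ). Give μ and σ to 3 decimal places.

The p-quantile of Normal(μ,σ) is μ + z_p·σ, with z_{0.37} = -0.3319 and z_{0.63} = 0.3319.
Eliminate σ: μ = (z₂·x₁ − z₁·x₂)/(z₂ − z₁) = (0.3319·0.67 − (-0.3319)·0.77)/0.6637 = 0.720.
Then σ = (x₂ − x₁)/(z₂ − z₁) = (0.77 − 0.67)/0.6637 = 0.151.

μ = 0.720, σ = 0.151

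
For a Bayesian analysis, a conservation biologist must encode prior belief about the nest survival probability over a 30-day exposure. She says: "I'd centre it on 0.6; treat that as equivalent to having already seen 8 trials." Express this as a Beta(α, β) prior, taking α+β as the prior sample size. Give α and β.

α = 4.8, β = 3.2

Under the effective-sample-size interpretation, Beta(α, β) has prior mean α/(α+β) and prior sample size α+β.
So α+β = 8 and α/(α+β) = 0.6, giving α = 0.6·8 = 4.8 and β = 8 − 4.8 = 3.2.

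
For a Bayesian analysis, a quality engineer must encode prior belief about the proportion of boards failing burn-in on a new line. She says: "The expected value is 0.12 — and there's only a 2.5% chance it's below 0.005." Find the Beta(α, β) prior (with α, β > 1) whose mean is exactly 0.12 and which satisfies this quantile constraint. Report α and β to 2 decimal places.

With mean 0.12 fixed, write α = 0.12s, β = 0.88s where s = α+β.
Need P(θ < 0.005) = 0.025 under Beta(0.12s, 0.88s). Normal approximation: (q−m)/√(m(1−m)/s) ≈ z_{0.025} = -1.96, so s ≈ 0.12·0.88·(-1.96)²/(0.005−0.12)² = 30.7.
At s = 30.7: P(θ<0.005) ≈ 0.000. Adjusting to match 0.025 gives s ≈ 9.48.
So α = 0.12·9.48 ≈ 1.14, β = 0.88·9.48 ≈ 8.34.

α ≈ 1.14, β ≈ 8.34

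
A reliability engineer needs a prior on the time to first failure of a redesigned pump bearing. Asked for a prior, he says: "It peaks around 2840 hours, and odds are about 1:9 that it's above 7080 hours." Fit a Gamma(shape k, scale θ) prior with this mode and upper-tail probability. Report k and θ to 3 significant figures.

k ≈ 3.3, θ ≈ 1230

Gamma(k,θ) with k>1 has mode (k−1)θ, so θ = 2840/(k−1).
Need P(X < 7080) = 0.9 with θ tied to k this way. Start at k = 2, θ = 2840: P(X<7080) ≈ 0.711.
Too low — raise k to concentrate. Iterating converges to k ≈ 3.3.
Then θ = 2840/(3.3−1) ≈ 1230.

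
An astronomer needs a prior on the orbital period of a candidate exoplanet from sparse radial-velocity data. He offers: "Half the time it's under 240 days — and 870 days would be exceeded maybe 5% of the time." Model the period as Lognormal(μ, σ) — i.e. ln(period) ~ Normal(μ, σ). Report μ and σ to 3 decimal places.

μ ≈ 5.481, σ ≈ 0.783

If T ~ Lognormal(μ,σ) then ln T ~ Normal(μ,σ), so the p-quantile of ln T is μ + z_p·σ.
ln(240) = 5.481 and ln(870) = 6.768; z_{0.5} = 0, z_{0.95} = 1.645.
σ = (6.768 − 5.481)/(1.645 − (0)) = 0.783.
μ = 5.481 − (0)·0.783 = 5.481.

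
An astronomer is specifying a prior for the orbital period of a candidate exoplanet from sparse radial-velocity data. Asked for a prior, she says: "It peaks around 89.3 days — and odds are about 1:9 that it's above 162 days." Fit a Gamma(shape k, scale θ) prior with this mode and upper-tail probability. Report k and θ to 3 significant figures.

k ≈ 6.37, θ ≈ 16.6

Gamma(k,θ) with k>1 has mode (k−1)θ, so θ = 89.3/(k−1).
Need P(X < 162) = 0.9 with θ tied to k this way. Start at k = 2, θ = 89.3: P(X<162) ≈ 0.541.
Too low — raise k to concentrate. Iterating converges to k ≈ 6.37.
Then θ = 89.3/(6.37−1) ≈ 16.6.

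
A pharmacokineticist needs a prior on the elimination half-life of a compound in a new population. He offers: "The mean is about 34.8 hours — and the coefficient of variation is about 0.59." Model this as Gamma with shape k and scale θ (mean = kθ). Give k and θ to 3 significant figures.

For Gamma(k, scale θ): mean = kθ, variance = kθ², so CV = 1/√k.
CV = 0.59, hence k = 1/CV² = 2.87.
Then θ = mean/k = 34.8/2.87 = 12.1.

k ≈ 2.87, θ ≈ 12.1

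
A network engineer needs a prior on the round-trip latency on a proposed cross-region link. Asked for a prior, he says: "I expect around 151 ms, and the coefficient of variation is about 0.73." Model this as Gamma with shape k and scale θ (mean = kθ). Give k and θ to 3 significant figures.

For Gamma(k, scale θ): mean = kθ, variance = kθ², so CV = 1/√k.
CV = 0.73, hence k = 1/CV² = 1.88.
Then θ = mean/k = 151/1.88 = 80.5.

k ≈ 1.88, θ ≈ 80.5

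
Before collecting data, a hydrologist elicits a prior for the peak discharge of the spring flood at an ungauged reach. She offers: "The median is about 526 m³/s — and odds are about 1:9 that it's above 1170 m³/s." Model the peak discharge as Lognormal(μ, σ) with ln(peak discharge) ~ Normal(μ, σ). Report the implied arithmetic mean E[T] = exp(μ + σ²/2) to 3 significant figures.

E[T] ≈ 639 m³/s

If T ~ Lognormal(μ,σ) then ln T ~ Normal(μ,σ), so the p-quantile of ln T is μ + z_p·σ.
ln(526) = 6.265 and ln(1170) = 7.065; z_{0.5} = 0, z_{0.9} = 1.282.
σ = (7.065 − 6.265)/(1.282 − (0)) = 0.624.
μ = 6.265 − (0)·0.624 = 6.265.
E[T] = exp(μ + σ²/2) = exp(6.265 + 0.1946) = 639 m³/s.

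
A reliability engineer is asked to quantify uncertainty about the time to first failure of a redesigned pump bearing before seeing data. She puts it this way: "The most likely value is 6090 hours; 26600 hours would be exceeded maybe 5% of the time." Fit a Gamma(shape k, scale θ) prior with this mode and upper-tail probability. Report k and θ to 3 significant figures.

k ≈ 2.14, θ ≈ 5360

Gamma(k,θ) with k>1 has mode (k−1)θ, so θ = 6090/(k−1).
Need P(X < 26600) = 0.95 with θ tied to k this way. Start at k = 2, θ = 6090: P(X<26600) ≈ 0.932.
Too low — raise k to concentrate. Iterating converges to k ≈ 2.14.
Then θ = 6090/(2.14−1) ≈ 5360.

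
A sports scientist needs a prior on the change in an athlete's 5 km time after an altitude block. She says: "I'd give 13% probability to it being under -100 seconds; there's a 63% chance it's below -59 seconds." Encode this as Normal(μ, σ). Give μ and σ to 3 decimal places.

The p-quantile of Normal(μ,σ) is μ + z_p·σ, with z_{0.13} = -1.126 and z_{0.63} = 0.3319.
Eliminate σ: μ = (z₂·x₁ − z₁·x₂)/(z₂ − z₁) = (0.3319·-100 − (-1.126)·-59)/1.458 = -68.330.
Then σ = (x₂ − x₁)/(z₂ − z₁) = (-59 − -100)/1.458 = 28.116.

μ = -68.330, σ = 28.116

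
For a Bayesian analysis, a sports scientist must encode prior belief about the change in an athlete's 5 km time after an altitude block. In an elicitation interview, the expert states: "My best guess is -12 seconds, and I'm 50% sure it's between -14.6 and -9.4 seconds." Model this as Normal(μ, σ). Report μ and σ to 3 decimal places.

μ = -12.000, σ = 3.855

A symmetric 50% interval runs μ ± z·σ with z = 0.6745.
Half-width = 2.6, so σ = 2.6/0.6745 = 3.855.
μ is the stated best guess, -12.000.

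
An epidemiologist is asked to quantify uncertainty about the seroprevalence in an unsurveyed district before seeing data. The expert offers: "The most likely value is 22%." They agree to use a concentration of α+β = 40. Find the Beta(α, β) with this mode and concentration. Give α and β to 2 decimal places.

For α,β > 1 the Beta mode is (α−1)/(α+β−2). With α+β = 40, the mode is (α−1)/38.
Set (α−1)/38 = 0.22 → α = 1 + 0.22·38 = 9.36.
β = 40 − α = 30.64.

α = 9.36, β = 30.64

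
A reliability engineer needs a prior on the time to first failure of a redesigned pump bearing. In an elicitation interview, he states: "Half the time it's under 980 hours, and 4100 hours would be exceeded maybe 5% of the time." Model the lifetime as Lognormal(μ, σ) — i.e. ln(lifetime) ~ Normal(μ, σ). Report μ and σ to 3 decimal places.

If T ~ Lognormal(μ,σ) then ln T ~ Normal(μ,σ), so the p-quantile of ln T is μ + z_p·σ.
ln(980) = 6.888 and ln(4100) = 8.319; z_{0.5} = 0, z_{0.95} = 1.645.
σ = (8.319 − 6.888)/(1.645 − (0)) = 0.870.
μ = 6.888 − (0)·0.870 = 6.888.

μ ≈ 6.888, σ ≈ 0.870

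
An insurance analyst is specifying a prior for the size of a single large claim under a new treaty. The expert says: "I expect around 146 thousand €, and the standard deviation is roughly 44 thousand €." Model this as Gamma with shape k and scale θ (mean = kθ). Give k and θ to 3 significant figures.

k ≈ 11, θ ≈ 13.3

For Gamma(k, scale θ): mean = kθ, variance = kθ², so CV = 1/√k.
CV = SD/mean = 44/146 = 0.3014, hence k = 1/CV² = 11.
Then θ = mean/k = 146/11 = 13.3.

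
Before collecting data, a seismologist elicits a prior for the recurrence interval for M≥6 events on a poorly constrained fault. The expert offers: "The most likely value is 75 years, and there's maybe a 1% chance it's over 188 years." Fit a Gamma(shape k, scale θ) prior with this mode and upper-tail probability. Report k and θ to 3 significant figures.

Gamma(k,θ) with k>1 has mode (k−1)θ, so θ = 75/(k−1).
Need P(X < 188) = 0.99 with θ tied to k this way. Start at k = 2, θ = 75: P(X<188) ≈ 0.714.
Too low — raise k to concentrate. Iterating converges to k ≈ 6.55.
Then θ = 75/(6.55−1) ≈ 13.5.

k ≈ 6.55, θ ≈ 13.5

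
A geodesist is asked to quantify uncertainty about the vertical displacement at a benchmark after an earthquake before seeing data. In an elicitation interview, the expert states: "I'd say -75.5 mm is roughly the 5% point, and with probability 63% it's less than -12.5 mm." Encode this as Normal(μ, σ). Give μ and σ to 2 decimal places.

μ = -23.08, σ = 31.87

For Normal(μ,σ), the p-quantile is μ + z_p·σ. Here z_{0.05} = -1.645, z_{0.63} = 0.3319.
So -75.5 = μ − 1.645σ and -12.5 = μ + 0.3319σ.
Subtracting: σ = (-12.5 − -75.5)/(0.3319 − (-1.645)) = 31.87.
Then μ = -75.5 − (-1.645)·31.87 = -23.08.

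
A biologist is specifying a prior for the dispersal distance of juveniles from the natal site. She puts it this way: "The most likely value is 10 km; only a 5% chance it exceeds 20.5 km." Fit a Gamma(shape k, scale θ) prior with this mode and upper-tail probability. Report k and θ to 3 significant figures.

k ≈ 6.37, θ ≈ 1.86

Gamma(k,θ) with k>1 has mode (k−1)θ, so θ = 10/(k−1).
Need P(X < 20.5) = 0.95 with θ tied to k this way. Start at k = 2, θ = 10: P(X<20.5) ≈ 0.607.
Too low — raise k to concentrate. Iterating converges to k ≈ 6.37.
Then θ = 10/(6.37−1) ≈ 1.86.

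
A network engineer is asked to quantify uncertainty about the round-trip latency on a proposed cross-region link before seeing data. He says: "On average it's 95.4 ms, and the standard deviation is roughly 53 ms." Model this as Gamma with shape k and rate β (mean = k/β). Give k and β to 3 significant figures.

k ≈ 3.24, β ≈ 0.034

For Gamma(k, rate β): mean = k/β, variance = k/β², so CV = 1/√k.
CV = SD/mean = 53/95.4 = 0.5556, hence k = 1/CV² = 3.24.
Then β = k/mean = 3.24/95.4 = 0.034.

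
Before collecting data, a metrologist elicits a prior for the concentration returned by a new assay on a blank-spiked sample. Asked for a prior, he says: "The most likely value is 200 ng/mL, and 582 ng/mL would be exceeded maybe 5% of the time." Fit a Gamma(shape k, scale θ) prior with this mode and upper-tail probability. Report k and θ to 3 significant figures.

k ≈ 3.33, θ ≈ 85.7

Gamma(k,θ) with k>1 has mode (k−1)θ, so θ = 200/(k−1).
Need P(X < 582) = 0.95 with θ tied to k this way. Start at k = 2, θ = 200: P(X<582) ≈ 0.787.
Too low — raise k to concentrate. Iterating converges to k ≈ 3.33.
Then θ = 200/(3.33−1) ≈ 85.7.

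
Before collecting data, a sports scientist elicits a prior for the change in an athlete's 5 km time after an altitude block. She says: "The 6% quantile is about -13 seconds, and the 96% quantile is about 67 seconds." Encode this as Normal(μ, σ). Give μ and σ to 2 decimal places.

For Normal(μ,σ), the p-quantile is μ + z_p·σ. Here z_{0.06} = -1.555, z_{0.96} = 1.751.
So -13 = μ − 1.555σ and 67 = μ + 1.751σ.
Subtracting: σ = (67 − -13)/(1.751 − (-1.555)) = 24.20.
Then μ = -13 − (-1.555)·24.20 = 24.63.

μ = 24.63, σ = 24.20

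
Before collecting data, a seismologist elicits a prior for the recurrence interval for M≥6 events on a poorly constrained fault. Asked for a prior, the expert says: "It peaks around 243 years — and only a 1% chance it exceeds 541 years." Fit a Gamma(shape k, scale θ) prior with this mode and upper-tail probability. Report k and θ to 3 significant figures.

k ≈ 8.51, θ ≈ 32.4

Gamma(k,θ) with k>1 has mode (k−1)θ, so θ = 243/(k−1).
Need P(X < 541) = 0.99 with θ tied to k this way. Start at k = 2, θ = 243: P(X<541) ≈ 0.652.
Too low — raise k to concentrate. Iterating converges to k ≈ 8.51.
Then θ = 243/(8.51−1) ≈ 32.4.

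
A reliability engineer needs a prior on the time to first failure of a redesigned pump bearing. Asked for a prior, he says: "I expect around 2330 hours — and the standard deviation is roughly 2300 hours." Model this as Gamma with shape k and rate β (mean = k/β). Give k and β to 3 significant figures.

k ≈ 1.03, β ≈ 0.00044

For Gamma(k, rate β): mean = k/β, variance = k/β², so CV = 1/√k.
CV = SD/mean = 2300/2330 = 0.9871, hence k = 1/CV² = 1.03.
Then β = k/mean = 1.03/2330 = 0.00044.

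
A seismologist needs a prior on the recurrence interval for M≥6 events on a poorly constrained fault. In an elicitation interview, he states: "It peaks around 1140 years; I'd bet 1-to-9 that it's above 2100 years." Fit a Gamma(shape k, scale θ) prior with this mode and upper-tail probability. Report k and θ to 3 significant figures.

k ≈ 6.11, θ ≈ 223

Gamma(k,θ) with k>1 has mode (k−1)θ, so θ = 1140/(k−1).
Need P(X < 2100) = 0.9 with θ tied to k this way. Start at k = 2, θ = 1140: P(X<2100) ≈ 0.550.
Too low — raise k to concentrate. Iterating converges to k ≈ 6.11.
Then θ = 1140/(6.11−1) ≈ 223.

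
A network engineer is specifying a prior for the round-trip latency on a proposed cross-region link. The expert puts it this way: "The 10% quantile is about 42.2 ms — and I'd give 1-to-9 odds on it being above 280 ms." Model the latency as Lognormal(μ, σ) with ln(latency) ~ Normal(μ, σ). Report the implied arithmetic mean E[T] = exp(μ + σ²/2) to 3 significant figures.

If T ~ Lognormal(μ,σ) then ln T ~ Normal(μ,σ), so the p-quantile of ln T is μ + z_p·σ.
ln(42.2) = 3.742 and ln(280) = 5.635; z_{0.1} = -1.282, z_{0.9} = 1.282.
σ = (5.635 − 3.742)/(1.282 − (-1.282)) = 0.738.
μ = 3.742 − (-1.282)·0.738 = 4.689.
E[T] = exp(μ + σ²/2) = exp(4.689 + 0.2726) = 143 ms.

E[T] ≈ 143 ms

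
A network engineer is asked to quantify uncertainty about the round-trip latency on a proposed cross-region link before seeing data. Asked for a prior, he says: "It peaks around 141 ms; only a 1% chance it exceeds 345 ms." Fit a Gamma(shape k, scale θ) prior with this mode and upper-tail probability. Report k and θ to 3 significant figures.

Gamma(k,θ) with k>1 has mode (k−1)θ, so θ = 141/(k−1).
Need P(X < 345) = 0.99 with θ tied to k this way. Start at k = 2, θ = 141: P(X<345) ≈ 0.702.
Too low — raise k to concentrate. Iterating converges to k ≈ 6.89.
Then θ = 141/(6.89−1) ≈ 23.9.

k ≈ 6.89, θ ≈ 23.9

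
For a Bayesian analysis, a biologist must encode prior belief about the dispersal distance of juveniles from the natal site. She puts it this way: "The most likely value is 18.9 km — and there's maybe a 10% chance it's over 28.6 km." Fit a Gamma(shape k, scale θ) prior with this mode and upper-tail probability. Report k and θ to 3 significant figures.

Gamma(k,θ) with k>1 has mode (k−1)θ, so θ = 18.9/(k−1).
Need P(X < 28.6) = 0.9 with θ tied to k this way. Start at k = 2, θ = 18.9: P(X<28.6) ≈ 0.447.
Too low — raise k to concentrate. Iterating converges to k ≈ 11.9.
Then θ = 18.9/(11.9−1) ≈ 1.74.

k ≈ 11.9, θ ≈ 1.74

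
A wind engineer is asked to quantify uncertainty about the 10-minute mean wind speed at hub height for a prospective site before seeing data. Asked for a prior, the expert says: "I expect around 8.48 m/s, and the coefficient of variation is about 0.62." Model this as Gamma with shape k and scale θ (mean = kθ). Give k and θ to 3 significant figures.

k ≈ 2.6, θ ≈ 3.26

For Gamma(k, scale θ): mean = kθ, variance = kθ², so CV = 1/√k.
CV = 0.62, hence k = 1/CV² = 2.6.
Then θ = mean/k = 8.48/2.6 = 3.26.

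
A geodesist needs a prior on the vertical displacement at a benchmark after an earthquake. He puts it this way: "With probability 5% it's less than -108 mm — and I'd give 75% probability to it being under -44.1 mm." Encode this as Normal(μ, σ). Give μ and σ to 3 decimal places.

For Normal(μ,σ), the p-quantile is μ + z_p·σ. Here z_{0.05} = -1.645, z_{0.75} = 0.6745.
So -108 = μ − 1.645σ and -44.1 = μ + 0.6745σ.
Subtracting: σ = (-44.1 − -108)/(0.6745 − (-1.645)) = 27.551.
Then μ = -108 − (-1.645)·27.551 = -62.683.

μ = -62.683, σ = 27.551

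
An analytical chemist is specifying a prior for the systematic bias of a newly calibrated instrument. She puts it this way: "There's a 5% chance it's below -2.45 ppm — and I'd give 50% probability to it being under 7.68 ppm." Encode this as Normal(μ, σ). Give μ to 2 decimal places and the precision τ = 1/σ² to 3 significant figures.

μ = 7.68, τ = 0.0264

For Normal(μ,σ), the p-quantile is μ + z_p·σ. Here z_{0.05} = -1.645, z_{0.5} = 0.
So -2.45 = μ − 1.645σ and 7.68 = μ + 0σ.
Subtracting: σ = (7.68 − -2.45)/(0 − (-1.645)) = 6.16.
Then μ = -2.45 − (-1.645)·6.16 = 7.68.
Precision τ = 1/σ² = 1/6.159² = 0.0264.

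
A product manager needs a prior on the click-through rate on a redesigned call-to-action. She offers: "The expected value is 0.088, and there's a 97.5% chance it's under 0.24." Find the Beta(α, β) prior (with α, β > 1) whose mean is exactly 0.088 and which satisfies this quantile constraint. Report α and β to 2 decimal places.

α ≈ 1.80, β ≈ 18.61

With mean 0.088 fixed, write α = 0.088s, β = 0.912s where s = α+β.
Need P(θ < 0.24) = 0.975 under Beta(0.088s, 0.912s). Normal approximation: (q−m)/√(m(1−m)/s) ≈ z_{0.975} = 1.96, so s ≈ 0.088·0.912·(1.96)²/(0.24−0.088)² = 13.3.
At s = 13.3: P(θ<0.24) ≈ 0.952. Adjusting to match 0.975 gives s ≈ 20.41.
So α = 0.088·20.41 ≈ 1.80, β = 0.912·20.41 ≈ 18.61.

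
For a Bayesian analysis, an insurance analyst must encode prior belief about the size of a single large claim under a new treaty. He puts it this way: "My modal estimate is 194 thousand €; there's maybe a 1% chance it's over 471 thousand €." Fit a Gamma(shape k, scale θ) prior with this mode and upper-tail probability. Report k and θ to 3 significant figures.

k ≈ 7, θ ≈ 32.3

Gamma(k,θ) with k>1 has mode (k−1)θ, so θ = 194/(k−1).
Need P(X < 471) = 0.99 with θ tied to k this way. Start at k = 2, θ = 194: P(X<471) ≈ 0.698.
Too low — raise k to concentrate. Iterating converges to k ≈ 7.
Then θ = 194/(7−1) ≈ 32.3.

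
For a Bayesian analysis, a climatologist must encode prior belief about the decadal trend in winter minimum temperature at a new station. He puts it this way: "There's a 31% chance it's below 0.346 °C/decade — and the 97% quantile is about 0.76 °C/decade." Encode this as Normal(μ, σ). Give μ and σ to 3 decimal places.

μ = 0.432, σ = 0.174

The p-quantile of Normal(μ,σ) is μ + z_p·σ, with z_{0.31} = -0.4959 and z_{0.97} = 1.881.
Eliminate σ: μ = (z₂·x₁ − z₁·x₂)/(z₂ − z₁) = (1.881·0.346 − (-0.4959)·0.76)/2.377 = 0.432.
Then σ = (x₂ − x₁)/(z₂ − z₁) = (0.76 − 0.346)/2.377 = 0.174.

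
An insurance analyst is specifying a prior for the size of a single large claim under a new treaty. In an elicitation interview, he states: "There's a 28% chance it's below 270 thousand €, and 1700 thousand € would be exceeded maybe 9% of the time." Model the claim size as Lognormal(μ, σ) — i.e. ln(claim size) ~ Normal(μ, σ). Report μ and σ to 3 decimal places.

If T ~ Lognormal(μ,σ) then ln T ~ Normal(μ,σ), so the p-quantile of ln T is μ + z_p·σ.
ln(270) = 5.598 and ln(1700) = 7.438; z_{0.28} = -0.5828, z_{0.91} = 1.341.
σ = (7.438 − 5.598)/(1.341 − (-0.5828)) = 0.957.
μ = 5.598 − (-0.5828)·0.957 = 6.156.

μ ≈ 6.156, σ ≈ 0.957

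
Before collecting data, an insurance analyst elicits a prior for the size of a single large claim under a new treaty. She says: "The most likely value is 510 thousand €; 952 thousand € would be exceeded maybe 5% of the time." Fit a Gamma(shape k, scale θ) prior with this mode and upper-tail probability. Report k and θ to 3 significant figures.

Gamma(k,θ) with k>1 has mode (k−1)θ, so θ = 510/(k−1).
Need P(X < 952) = 0.95 with θ tied to k this way. Start at k = 2, θ = 510: P(X<952) ≈ 0.557.
Too low — raise k to concentrate. Iterating converges to k ≈ 8.14.
Then θ = 510/(8.14−1) ≈ 71.4.

k ≈ 8.14, θ ≈ 71.4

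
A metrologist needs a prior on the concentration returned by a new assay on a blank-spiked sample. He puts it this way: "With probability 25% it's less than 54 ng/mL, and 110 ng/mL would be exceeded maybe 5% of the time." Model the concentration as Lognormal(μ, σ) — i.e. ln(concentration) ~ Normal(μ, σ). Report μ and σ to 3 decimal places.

If T ~ Lognormal(μ,σ) then ln T ~ Normal(μ,σ), so the p-quantile of ln T is μ + z_p·σ.
ln(54) = 3.989 and ln(110) = 4.7; z_{0.25} = -0.6745, z_{0.95} = 1.645.
σ = (4.7 − 3.989)/(1.645 − (-0.6745)) = 0.307.
μ = 3.989 − (-0.6745)·0.307 = 4.196.

μ ≈ 4.196, σ ≈ 0.307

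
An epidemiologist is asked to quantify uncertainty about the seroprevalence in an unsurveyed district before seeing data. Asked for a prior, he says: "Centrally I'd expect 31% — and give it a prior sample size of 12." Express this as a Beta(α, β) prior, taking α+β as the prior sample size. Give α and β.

Under the effective-sample-size interpretation, Beta(α, β) has prior mean α/(α+β) and prior sample size α+β.
So α+β = 12 and α/(α+β) = 0.31, giving α = 0.31·12 = 3.72 and β = 12 − 3.72 = 8.28.

α = 3.72, β = 8.28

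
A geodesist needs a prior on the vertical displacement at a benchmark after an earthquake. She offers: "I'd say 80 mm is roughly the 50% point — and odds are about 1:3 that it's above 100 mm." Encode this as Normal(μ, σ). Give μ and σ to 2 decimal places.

The p-quantile of Normal(μ,σ) is μ + z_p·σ, with z_{0.5} = 0 and z_{0.75} = 0.6745.
Eliminate σ: μ = (z₂·x₁ − z₁·x₂)/(z₂ − z₁) = (0.6745·80 − (0)·100)/0.6745 = 80.00.
Then σ = (x₂ − x₁)/(z₂ − z₁) = (100 − 80)/0.6745 = 29.65.

μ = 80.00, σ = 29.65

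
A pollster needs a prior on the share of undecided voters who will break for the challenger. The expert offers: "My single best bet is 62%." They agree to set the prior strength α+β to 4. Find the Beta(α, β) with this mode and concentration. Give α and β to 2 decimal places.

α = 2.24, β = 1.76

For α,β > 1 the Beta mode is (α−1)/(α+β−2). With α+β = 4, the mode is (α−1)/2.
Set (α−1)/2 = 0.62 → α = 1 + 0.62·2 = 2.24.
β = 4 − α = 1.76.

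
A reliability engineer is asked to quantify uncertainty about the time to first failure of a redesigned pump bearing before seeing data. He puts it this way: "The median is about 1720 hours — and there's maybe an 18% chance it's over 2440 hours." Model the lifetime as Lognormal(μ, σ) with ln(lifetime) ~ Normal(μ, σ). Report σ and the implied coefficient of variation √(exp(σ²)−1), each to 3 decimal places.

σ ≈ 0.382, CV ≈ 0.396

If T ~ Lognormal(μ,σ) then ln T ~ Normal(μ,σ), so the p-quantile of ln T is μ + z_p·σ.
ln(1720) = 7.45 and ln(2440) = 7.8; z_{0.5} = 0, z_{0.82} = 0.9154.
σ = (7.8 − 7.45)/(0.9154 − (0)) = 0.382.
μ = 7.45 − (0)·0.382 = 7.450.
CV = √(exp(σ²)−1) = √(exp(0.1459)−1) = 0.396.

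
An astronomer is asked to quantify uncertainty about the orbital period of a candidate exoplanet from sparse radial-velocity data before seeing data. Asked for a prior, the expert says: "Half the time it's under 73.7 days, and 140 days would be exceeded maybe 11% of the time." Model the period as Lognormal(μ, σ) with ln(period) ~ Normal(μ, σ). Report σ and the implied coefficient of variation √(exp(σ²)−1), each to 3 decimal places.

σ ≈ 0.523, CV ≈ 0.561

If T ~ Lognormal(μ,σ) then ln T ~ Normal(μ,σ), so the p-quantile of ln T is μ + z_p·σ.
ln(73.7) = 4.3 and ln(140) = 4.942; z_{0.5} = 0, z_{0.89} = 1.227.
σ = (4.942 − 4.3)/(1.227 − (0)) = 0.523.
μ = 4.3 − (0)·0.523 = 4.300.
CV = √(exp(σ²)−1) = √(exp(0.2737)−1) = 0.561.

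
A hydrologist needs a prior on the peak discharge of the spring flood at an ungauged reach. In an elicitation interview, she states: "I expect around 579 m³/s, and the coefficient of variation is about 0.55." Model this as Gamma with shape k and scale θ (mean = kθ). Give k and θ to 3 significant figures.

k ≈ 3.31, θ ≈ 175

For Gamma(k, scale θ): mean = kθ, variance = kθ², so CV = 1/√k.
CV = 0.55, hence k = 1/CV² = 3.31.
Then θ = mean/k = 579/3.31 = 175.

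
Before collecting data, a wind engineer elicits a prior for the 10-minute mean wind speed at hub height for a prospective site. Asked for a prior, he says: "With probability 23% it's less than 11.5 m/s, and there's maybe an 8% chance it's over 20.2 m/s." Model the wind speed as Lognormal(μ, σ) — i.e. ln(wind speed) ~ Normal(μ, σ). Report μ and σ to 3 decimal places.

μ ≈ 2.636, σ ≈ 0.263

If T ~ Lognormal(μ,σ) then ln T ~ Normal(μ,σ), so the p-quantile of ln T is μ + z_p·σ.
ln(11.5) = 2.442 and ln(20.2) = 3.006; z_{0.23} = -0.7388, z_{0.92} = 1.405.
σ = (3.006 − 2.442)/(1.405 − (-0.7388)) = 0.263.
μ = 2.442 − (-0.7388)·0.263 = 2.636.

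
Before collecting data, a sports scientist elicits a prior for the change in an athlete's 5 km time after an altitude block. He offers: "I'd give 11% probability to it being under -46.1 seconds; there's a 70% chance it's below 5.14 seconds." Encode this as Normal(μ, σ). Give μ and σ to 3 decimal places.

For Normal(μ,σ), the p-quantile is μ + z_p·σ. Here z_{0.11} = -1.227, z_{0.7} = 0.5244.
So -46.1 = μ − 1.227σ and 5.14 = μ + 0.5244σ.
Subtracting: σ = (5.14 − -46.1)/(0.5244 − (-1.227)) = 29.264.
Then μ = -46.1 − (-1.227)·29.264 = -10.206.

μ = -10.206, σ = 29.264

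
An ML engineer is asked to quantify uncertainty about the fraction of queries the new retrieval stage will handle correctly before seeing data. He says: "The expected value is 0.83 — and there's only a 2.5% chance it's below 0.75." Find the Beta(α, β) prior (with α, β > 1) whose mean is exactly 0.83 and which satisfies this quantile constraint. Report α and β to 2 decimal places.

With mean 0.83 fixed, write α = 0.83s, β = 0.17s where s = α+β.
Need P(θ < 0.75) = 0.025 under Beta(0.83s, 0.17s). Normal approximation: (q−m)/√(m(1−m)/s) ≈ z_{0.025} = -1.96, so s ≈ 0.83·0.17·(-1.96)²/(0.75−0.83)² = 84.7.
At s = 84.7: P(θ<0.75) ≈ 0.034. Adjusting to match 0.025 gives s ≈ 98.00.
So α = 0.83·98.00 ≈ 81.34, β = 0.17·98.00 ≈ 16.66.

α ≈ 81.34, β ≈ 16.66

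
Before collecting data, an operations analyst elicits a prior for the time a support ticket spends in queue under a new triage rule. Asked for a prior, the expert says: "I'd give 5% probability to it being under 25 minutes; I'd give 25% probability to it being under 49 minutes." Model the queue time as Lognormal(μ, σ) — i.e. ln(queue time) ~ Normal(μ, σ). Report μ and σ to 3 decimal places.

μ ≈ 4.360, σ ≈ 0.693

If T ~ Lognormal(μ,σ) then ln T ~ Normal(μ,σ), so the p-quantile of ln T is μ + z_p·σ.
ln(25) = 3.219 and ln(49) = 3.892; z_{0.05} = -1.645, z_{0.25} = -0.6745.
σ = (3.892 − 3.219)/(-0.6745 − (-1.645)) = 0.693.
μ = 3.219 − (-1.645)·0.693 = 4.360.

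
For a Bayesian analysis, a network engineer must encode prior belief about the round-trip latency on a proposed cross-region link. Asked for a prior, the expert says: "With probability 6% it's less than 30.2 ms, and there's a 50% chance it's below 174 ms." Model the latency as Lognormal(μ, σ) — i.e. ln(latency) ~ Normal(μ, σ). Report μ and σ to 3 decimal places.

If T ~ Lognormal(μ,σ) then ln T ~ Normal(μ,σ), so the p-quantile of ln T is μ + z_p·σ.
ln(30.2) = 3.408 and ln(174) = 5.159; z_{0.06} = -1.555, z_{0.5} = 0.
σ = (5.159 − 3.408)/(0 − (-1.555)) = 1.126.
μ = 3.408 − (-1.555)·1.126 = 5.159.

μ ≈ 5.159, σ ≈ 1.126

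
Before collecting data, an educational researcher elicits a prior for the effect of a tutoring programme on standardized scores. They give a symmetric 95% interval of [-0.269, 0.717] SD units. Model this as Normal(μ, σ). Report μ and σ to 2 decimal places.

μ = 0.22, σ = 0.25

A symmetric 95% interval runs μ ± z·σ with z = 1.96.
Half-width = 0.493, so σ = 0.493/1.96 = 0.25.
μ is the interval midpoint, 0.22.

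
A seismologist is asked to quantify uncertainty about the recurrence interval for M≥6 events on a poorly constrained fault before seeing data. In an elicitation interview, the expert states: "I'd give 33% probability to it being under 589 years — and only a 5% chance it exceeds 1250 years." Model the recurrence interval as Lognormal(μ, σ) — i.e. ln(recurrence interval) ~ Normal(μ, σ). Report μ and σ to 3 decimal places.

If T ~ Lognormal(μ,σ) then ln T ~ Normal(μ,σ), so the p-quantile of ln T is μ + z_p·σ.
ln(589) = 6.378 and ln(1250) = 7.131; z_{0.33} = -0.4399, z_{0.95} = 1.645.
σ = (7.131 − 6.378)/(1.645 − (-0.4399)) = 0.361.
μ = 6.378 − (-0.4399)·0.361 = 6.537.

μ ≈ 6.537, σ ≈ 0.361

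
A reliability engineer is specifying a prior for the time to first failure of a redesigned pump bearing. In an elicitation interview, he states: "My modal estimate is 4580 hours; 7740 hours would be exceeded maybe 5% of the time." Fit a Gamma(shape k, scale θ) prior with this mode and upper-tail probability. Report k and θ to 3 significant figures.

Gamma(k,θ) with k>1 has mode (k−1)θ, so θ = 4580/(k−1).
Need P(X < 7740) = 0.95 with θ tied to k this way. Start at k = 2, θ = 4580: P(X<7740) ≈ 0.504.
Too low — raise k to concentrate. Iterating converges to k ≈ 11.1.
Then θ = 4580/(11.1−1) ≈ 452.

k ≈ 11.1, θ ≈ 452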